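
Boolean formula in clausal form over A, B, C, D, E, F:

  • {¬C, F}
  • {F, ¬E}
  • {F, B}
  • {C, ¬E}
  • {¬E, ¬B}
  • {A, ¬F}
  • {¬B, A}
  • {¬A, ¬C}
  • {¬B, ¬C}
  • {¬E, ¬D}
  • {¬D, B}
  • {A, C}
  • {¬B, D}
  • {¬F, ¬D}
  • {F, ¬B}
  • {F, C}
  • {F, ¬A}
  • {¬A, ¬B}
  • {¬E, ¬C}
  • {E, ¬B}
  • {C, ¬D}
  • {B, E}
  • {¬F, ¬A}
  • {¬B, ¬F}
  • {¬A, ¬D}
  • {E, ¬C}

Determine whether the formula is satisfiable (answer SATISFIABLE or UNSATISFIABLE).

UNSATISFIABLE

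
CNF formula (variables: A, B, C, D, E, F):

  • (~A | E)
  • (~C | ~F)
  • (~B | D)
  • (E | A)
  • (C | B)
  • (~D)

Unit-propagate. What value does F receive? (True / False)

Unit clause (~D) sets D = False.
From (D | ~B) and D = False: B = False.
(B | C) with B = False leaves only C, so C = True.
In (~F | ~C), ~C is now false; ~F must hold, so F = False.

False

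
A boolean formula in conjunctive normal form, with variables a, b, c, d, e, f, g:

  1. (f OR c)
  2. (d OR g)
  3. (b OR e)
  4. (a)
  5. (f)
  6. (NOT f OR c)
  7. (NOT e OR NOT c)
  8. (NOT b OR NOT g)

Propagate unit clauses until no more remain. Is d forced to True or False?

(a) stands alone — a = True.
(f) stands alone — f = True.
(c OR NOT f): since f = True, the clause reduces to (c). c = True.
(NOT e OR NOT c) with c = True leaves only NOT e, so e = False.
In (b OR e), e is now false; b must hold, so b = True.
In (NOT g OR NOT b), NOT b is now false; NOT g must hold, so g = False.
(d OR g): since g = False, the clause reduces to (d). d = True.

True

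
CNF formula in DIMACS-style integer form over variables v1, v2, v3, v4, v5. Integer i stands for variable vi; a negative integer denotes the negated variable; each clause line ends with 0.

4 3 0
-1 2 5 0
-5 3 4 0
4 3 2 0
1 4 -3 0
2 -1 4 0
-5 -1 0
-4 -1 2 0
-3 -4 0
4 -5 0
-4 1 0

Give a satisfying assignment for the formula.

v1=T  v2=T  v3=T  v4=F  v5=F

v2 occurs only positively in the remaining clauses — set v2 = True.
Branch on v1: take v1 = True.
  then v5 is forced to False.
Try v3 = True.
  then v4 is forced to False.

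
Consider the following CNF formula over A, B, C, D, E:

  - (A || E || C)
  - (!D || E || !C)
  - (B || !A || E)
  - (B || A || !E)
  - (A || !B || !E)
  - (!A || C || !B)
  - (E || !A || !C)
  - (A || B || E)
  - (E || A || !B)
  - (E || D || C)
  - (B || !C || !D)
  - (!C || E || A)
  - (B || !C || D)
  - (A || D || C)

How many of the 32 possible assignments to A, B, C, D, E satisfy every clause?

Satisfying assignments:
  A=1 B=0 C=0 D=0 E=1
  A=1 B=0 C=0 D=1 E=1
  A=1 B=1 C=1 D=0 E=1
  A=1 B=1 C=1 D=1 E=1
That's 4 in total.

4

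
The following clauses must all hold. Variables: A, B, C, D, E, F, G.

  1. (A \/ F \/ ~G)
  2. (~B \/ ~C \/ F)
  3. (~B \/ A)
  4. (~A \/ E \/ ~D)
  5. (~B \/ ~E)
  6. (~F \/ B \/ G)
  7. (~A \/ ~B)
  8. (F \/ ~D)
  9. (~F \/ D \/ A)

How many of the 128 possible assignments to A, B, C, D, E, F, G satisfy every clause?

Case analysis on A and B:
  A=1, B=1: a clause becomes empty — 0.
  A=1, B=0: C free; 7 ways for (D,E,F,G) × 2^1 = 14.
  A=0, B=1: a clause becomes empty — 0.
  A=0, B=0: C, E free; 2 ways for (D,F,G) × 2^2 = 8.
Total: 0 + 14 + 0 + 8 = 22.

22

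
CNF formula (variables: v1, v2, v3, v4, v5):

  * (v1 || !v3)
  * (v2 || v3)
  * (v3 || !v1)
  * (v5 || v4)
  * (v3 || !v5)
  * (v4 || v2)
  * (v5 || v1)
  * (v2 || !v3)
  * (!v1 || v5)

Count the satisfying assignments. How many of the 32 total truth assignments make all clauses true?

2

The models are:
  v1=1 v2=1 v3=1 v4=0 v5=1
  v1=1 v2=1 v3=1 v4=1 v5=1
That's 2 in total.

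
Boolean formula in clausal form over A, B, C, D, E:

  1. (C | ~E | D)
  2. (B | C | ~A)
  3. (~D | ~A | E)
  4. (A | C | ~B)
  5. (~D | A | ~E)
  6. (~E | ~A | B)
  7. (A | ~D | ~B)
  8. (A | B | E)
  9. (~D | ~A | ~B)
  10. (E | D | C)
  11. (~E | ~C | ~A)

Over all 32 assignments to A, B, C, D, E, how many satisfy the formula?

Satisfying assignments:
  A=0 B=0 C=1 D=0 E=1
  A=0 B=1 C=1 D=0 E=0
  A=0 B=1 C=1 D=0 E=1
  A=1 B=0 C=1 D=0 E=0
  A=1 B=1 C=1 D=0 E=0
That's 5 in total.

5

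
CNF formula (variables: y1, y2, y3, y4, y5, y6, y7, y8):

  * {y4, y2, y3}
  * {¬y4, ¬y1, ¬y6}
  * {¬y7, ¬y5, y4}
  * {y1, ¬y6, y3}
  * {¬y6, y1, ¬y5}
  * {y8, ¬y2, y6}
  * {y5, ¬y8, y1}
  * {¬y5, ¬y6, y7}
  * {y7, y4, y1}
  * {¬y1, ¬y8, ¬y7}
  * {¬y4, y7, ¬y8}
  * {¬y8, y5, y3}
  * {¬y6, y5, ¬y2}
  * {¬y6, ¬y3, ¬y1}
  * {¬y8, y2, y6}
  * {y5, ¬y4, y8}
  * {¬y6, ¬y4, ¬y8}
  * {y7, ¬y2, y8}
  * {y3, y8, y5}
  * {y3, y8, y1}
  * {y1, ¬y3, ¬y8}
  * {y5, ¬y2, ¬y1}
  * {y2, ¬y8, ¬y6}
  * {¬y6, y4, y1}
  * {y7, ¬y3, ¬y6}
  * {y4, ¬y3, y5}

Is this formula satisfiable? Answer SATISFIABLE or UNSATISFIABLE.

Set y1 = False and propagate.
The remaining clauses are satisfied by y2 = False, y3 = True, y4 = True, y5 = True, y6 = False, y7 = False, y8 = False.
So y1=0, y2=0, y3=1, y4=1, y5=1, y6=0, y7=0, y8=0 is a satisfying assignment.

SATISFIABLE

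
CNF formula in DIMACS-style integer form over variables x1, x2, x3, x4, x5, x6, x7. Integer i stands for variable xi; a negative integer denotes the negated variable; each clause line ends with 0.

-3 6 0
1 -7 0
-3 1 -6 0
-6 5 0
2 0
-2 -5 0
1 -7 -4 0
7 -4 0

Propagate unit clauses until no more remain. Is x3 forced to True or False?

False

Unit clause (x2) sets x2 = True.
In (NOT x2 OR NOT x5), NOT x2 is now false; NOT x5 must hold, so x5 = False.
From (NOT x6 OR x5) and x5 = False: x6 = False.
(NOT x3 OR x6): since x6 = False, the clause reduces to (NOT x3). x3 = False.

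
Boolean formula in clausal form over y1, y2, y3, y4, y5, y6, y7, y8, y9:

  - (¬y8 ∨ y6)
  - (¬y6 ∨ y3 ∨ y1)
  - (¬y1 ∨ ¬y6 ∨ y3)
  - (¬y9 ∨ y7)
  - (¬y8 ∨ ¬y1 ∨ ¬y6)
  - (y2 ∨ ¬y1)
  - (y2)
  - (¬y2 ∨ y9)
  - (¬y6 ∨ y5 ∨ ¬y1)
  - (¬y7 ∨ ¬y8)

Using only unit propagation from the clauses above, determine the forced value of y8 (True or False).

False

(y2) is a unit clause: y2 = True.
In (y9 ∨ ¬y2), ¬y2 is now false; y9 must hold, so y9 = True.
In (¬y9 ∨ y7), ¬y9 is now false; y7 must hold, so y7 = True.
(¬y8 ∨ ¬y7) with y7 = True leaves only ¬y8, so y8 = False.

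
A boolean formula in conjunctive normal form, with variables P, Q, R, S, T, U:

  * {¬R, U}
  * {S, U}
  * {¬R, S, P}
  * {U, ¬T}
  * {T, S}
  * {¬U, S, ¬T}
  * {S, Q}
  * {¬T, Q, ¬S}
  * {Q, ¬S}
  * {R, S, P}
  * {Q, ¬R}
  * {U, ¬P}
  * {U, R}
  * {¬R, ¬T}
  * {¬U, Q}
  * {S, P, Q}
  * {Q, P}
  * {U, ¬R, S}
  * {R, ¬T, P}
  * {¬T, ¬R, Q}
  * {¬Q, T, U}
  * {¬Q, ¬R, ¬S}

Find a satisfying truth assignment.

P=1, Q=1, R=0, S=1, T=0, U=1

Branch on P: take P = True.
  then U is forced to True.
  then Q is forced to True.
Branch on R: take R = False.
Try S = True.
T is now unconstrained; take T = False.
Every clause has at least one true literal under this assignment.
Check each clause:
  1. {¬R, U} — ¬R is true.
  2. {U, S} — S is true.
  3. {¬R, P, S} — P is true.
  4. {U, ¬T} — ¬T is true.
  5. {S, T} — S is true.
  6. {¬T, ¬U, S} — ¬T is true.
  7. {Q, S} — Q is true.
  8. {¬S, ¬T, Q} — Q is true.
  9. {Q, ¬S} — Q is true.
  10. {P, S, R} — P is true.
  11. {¬R, Q} — Q is true.
  12. {¬P, U} — U is true.
  13. {R, U} — U is true.
  14. {¬R, ¬T} — ¬T is true.
  15. {¬U, Q} — Q is true.
  16. {P, S, Q} — P is true.
  17. {P, Q} — P is true.
  18. {¬R, S, U} — S is true.
  19. {¬T, R, P} — P is true.
  20. {¬R, Q, ¬T} — Q is true.
  21. {¬Q, T, U} — U is true.
  22. {¬R, ¬Q, ¬S} — ¬R is true.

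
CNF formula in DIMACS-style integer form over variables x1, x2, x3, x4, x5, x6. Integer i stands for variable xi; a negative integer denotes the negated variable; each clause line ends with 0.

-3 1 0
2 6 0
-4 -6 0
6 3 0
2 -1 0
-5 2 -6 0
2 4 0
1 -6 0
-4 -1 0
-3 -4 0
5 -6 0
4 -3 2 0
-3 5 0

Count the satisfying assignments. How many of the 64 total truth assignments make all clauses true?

3

The models are:
  x1=T x2=T x3=F x4=F x5=T x6=T
  x1=T x2=T x3=T x4=F x5=T x6=F
  x1=T x2=T x3=T x4=F x5=T x6=T
Count: 3.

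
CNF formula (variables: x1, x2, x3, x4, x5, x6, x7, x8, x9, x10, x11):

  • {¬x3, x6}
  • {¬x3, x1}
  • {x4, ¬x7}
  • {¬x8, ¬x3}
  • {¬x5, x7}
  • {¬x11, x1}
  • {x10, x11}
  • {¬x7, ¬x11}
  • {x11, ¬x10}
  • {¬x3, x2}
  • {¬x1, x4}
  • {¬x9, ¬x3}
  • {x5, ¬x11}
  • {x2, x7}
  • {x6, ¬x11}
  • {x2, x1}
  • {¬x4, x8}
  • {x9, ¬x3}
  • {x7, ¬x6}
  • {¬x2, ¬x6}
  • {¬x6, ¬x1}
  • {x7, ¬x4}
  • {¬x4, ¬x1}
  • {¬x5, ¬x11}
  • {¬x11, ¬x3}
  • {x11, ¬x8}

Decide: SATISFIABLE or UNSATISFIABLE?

UNSATISFIABLE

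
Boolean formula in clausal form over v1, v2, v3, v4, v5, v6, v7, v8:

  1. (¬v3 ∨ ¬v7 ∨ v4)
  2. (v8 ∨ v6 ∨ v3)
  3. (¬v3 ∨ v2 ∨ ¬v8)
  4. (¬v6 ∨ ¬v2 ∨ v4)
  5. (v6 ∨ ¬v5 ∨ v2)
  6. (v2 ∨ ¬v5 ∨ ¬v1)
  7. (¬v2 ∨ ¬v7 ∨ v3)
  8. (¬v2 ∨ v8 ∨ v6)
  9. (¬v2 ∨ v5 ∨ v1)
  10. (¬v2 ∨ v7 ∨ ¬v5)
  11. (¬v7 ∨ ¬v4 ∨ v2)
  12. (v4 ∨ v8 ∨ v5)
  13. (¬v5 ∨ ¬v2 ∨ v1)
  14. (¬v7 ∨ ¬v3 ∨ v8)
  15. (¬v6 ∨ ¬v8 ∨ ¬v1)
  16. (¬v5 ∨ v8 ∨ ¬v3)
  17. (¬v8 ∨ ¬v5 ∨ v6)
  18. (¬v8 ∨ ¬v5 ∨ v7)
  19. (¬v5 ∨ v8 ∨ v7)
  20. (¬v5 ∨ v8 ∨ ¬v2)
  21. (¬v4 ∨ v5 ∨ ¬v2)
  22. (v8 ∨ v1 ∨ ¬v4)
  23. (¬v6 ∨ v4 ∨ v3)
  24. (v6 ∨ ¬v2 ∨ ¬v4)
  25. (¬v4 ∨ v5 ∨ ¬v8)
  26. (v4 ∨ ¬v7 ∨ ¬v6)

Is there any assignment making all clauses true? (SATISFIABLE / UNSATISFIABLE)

Set v1 = True and propagate.
Set v2 = False and propagate.
  then v5 is forced to False.
The remaining clauses are satisfied by v3 = True, v4 = True, v6 = False, v7 = False, v8 = False.
Every clause has at least one true literal under this assignment.
So v1 = 1, v2 = 0, v3 = 1, v4 = 1, v5 = 0, v6 = 0, v7 = 0, v8 = 0 is a satisfying assignment.

SATISFIABLE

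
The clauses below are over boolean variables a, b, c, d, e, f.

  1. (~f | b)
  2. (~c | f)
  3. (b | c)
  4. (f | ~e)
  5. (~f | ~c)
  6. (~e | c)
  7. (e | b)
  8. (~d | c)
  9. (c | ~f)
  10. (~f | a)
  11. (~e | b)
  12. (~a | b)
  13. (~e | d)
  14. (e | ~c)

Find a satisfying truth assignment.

a=T, b=T, c=F, d=F, e=F, f=F

b occurs only positively in the remaining clauses — set b = True.
Branch on a: take a = True.
The remaining clauses are satisfied by c = False, d = False, e = False, f = False.
Every clause has at least one true literal under this assignment.
Check each clause:
  1. (~f | b) — ~f is true.
  2. (~c | f) — ~c is true.
  3. (c | b) — b is true.
  4. (~e | f) — ~e is true.
  5. (~f | ~c) — ~f is true.
  6. (c | ~e) — ~e is true.
  7. (b | e) — b is true.
  8. (c | ~d) — ~d is true.
  9. (~f | c) — ~f is true.
  10. (~f | a) — a is true.
  11. (b | ~e) — b is true.
  12. (~a | b) — b is true.
  13. (d | ~e) — ~e is true.
  14. (e | ~c) — ~c is true.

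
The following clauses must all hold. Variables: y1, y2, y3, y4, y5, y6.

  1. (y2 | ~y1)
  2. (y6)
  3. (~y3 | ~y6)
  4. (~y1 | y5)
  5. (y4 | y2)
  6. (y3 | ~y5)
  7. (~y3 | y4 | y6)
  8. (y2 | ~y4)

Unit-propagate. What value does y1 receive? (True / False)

(y6) is a unit clause: y6 = True.
In (~y3 | ~y6), ~y6 is now false; ~y3 must hold, so y3 = False.
(~y5 | y3) with y3 = False leaves only ~y5, so y5 = False.
(~y1 | y5): since y5 = False, the clause reduces to (~y1). y1 = False.

False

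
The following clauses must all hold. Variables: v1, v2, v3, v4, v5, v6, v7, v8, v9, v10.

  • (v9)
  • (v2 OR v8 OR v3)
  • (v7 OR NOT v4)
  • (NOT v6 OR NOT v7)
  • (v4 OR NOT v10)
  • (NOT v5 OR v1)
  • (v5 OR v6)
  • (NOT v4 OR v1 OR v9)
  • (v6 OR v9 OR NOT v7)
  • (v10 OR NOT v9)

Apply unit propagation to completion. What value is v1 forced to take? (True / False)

Unit clause (v9) sets v9 = True.
In (NOT v9 OR v10), NOT v9 is now false; v10 must hold, so v10 = True.
(v4 OR NOT v10): since v10 = True, the clause reduces to (v4). v4 = True.
In (NOT v4 OR v7), NOT v4 is now false; v7 must hold, so v7 = True.
From (NOT v6 OR NOT v7) and v7 = True: v6 = False.
(v6 OR v5) with v6 = False leaves only v5, so v5 = True.
From (v1 OR NOT v5) and v5 = True: v1 = True.

True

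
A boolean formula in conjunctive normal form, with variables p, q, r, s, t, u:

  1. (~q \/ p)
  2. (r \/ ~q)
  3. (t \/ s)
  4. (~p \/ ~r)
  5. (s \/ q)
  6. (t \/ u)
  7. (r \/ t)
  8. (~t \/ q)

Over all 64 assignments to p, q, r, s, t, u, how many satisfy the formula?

1

The models are:
  p=F q=F r=T s=T t=F u=T
That's 1 in total.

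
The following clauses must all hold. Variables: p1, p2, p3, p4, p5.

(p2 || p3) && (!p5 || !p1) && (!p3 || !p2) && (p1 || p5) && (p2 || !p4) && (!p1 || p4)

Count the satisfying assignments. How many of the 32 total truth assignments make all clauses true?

4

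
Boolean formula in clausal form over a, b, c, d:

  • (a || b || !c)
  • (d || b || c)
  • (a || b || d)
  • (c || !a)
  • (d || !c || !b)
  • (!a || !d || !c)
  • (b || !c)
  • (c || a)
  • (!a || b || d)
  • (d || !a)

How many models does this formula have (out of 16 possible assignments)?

The models are:
  a=0 b=1 c=1 d=1
That's 1 in total.

1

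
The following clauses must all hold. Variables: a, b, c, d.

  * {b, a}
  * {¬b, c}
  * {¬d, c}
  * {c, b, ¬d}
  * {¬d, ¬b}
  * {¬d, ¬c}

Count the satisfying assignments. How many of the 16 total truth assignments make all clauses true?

4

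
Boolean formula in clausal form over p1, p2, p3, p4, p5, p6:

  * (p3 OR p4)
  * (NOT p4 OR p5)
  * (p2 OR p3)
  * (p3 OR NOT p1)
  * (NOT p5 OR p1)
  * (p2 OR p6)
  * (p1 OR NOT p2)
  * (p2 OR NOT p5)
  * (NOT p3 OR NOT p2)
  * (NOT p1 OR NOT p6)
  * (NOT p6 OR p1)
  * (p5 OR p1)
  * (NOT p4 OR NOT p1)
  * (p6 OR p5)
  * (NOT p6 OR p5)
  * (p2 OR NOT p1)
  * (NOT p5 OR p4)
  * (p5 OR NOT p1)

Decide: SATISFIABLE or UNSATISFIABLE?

p1 = True:
  propagation gives p3=True, p2=False; an empty clause results — contradiction.
p1 = False:
  propagation gives p5=False; an empty clause results — contradiction.
Every branch closes, so no satisfying assignment exists.

UNSATISFIABLE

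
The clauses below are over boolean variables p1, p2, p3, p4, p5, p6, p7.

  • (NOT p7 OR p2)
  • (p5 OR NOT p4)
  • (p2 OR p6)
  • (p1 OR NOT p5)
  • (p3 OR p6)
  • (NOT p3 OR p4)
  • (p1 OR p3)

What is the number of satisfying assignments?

Case analysis on p3 and p1:
  p3=1, p1=1: 5 of the 32 assignments to (p2,p4,p5,p6,p7) work.
  p3=1, p1=0: a clause becomes empty — 0.
  p3=0, p1=1: 9 of the 32 assignments to (p2,p4,p5,p6,p7) work.
  p3=0, p1=0: a clause becomes empty — 0.
Total: 5 + 0 + 9 + 0 = 14.

14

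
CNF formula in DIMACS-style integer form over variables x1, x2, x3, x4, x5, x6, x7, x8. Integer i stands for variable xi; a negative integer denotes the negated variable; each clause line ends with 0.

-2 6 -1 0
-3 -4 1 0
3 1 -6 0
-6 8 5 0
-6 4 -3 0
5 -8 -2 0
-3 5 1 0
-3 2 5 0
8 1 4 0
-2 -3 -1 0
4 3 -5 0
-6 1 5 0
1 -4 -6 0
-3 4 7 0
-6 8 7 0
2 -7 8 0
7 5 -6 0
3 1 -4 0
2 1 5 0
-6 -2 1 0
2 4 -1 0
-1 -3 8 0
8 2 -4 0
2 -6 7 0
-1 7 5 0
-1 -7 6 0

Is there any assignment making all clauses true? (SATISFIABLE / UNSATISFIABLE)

SATISFIABLE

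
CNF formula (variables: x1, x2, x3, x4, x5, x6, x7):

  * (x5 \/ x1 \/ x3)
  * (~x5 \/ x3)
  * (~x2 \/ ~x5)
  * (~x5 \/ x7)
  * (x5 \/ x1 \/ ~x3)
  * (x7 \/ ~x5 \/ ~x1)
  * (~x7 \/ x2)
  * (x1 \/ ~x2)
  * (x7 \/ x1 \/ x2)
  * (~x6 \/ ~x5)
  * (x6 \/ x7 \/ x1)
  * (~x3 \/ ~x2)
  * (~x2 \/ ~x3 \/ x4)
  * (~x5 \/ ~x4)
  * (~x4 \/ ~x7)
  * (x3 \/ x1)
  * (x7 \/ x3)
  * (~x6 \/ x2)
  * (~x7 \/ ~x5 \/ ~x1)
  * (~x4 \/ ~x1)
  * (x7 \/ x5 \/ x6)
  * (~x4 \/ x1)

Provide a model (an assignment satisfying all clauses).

x1=True, x2=True, x3=False, x4=False, x5=False, x6=True, x7=True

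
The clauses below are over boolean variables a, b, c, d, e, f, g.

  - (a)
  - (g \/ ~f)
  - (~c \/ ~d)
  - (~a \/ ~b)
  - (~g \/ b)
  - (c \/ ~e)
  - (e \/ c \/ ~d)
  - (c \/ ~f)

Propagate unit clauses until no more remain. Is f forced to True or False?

Unit clause (a) sets a = True.
From (~a \/ ~b) and a = True: b = False.
From (b \/ ~g) and b = False: g = False.
In (~f \/ g), g is now false; ~f must hold, so f = False.

False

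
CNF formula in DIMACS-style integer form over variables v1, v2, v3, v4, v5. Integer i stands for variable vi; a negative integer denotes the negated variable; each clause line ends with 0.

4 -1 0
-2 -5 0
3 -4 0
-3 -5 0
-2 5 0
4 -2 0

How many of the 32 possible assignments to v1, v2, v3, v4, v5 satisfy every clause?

5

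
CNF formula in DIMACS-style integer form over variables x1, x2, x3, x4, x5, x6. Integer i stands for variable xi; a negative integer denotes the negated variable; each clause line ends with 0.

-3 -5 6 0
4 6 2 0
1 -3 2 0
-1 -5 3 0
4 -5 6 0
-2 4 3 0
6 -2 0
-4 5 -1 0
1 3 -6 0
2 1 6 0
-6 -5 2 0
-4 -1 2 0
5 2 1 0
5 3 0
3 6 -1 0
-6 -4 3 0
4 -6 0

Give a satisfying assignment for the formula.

x1 = False, x2 = True, x3 = True, x4 = True, x5 = True, x6 = True

Try x1 = False.
Branch on x2: take x2 = True.
  then x6 is forced to True.
  then x3 is forced to True.
  then x4 is forced to True.
x5 is now unconstrained; take x5 = True.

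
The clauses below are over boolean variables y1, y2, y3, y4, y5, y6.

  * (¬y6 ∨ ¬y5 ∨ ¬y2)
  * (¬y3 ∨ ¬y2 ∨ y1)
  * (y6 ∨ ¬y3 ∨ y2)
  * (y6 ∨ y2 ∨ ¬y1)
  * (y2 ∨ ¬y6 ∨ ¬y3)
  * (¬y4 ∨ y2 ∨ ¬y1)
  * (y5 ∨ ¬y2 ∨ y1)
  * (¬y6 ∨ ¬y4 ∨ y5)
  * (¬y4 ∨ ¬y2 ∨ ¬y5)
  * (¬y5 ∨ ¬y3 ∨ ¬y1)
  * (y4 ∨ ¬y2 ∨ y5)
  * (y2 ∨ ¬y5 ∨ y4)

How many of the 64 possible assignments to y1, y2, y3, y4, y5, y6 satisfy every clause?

Case analysis on y2 and y5:
  y2=T, y5=T: remaining (y1,y3,y4,y6) ∈ {(F,F,F,F); (T,F,F,F)} — 2.
  y2=T, y5=F: remaining (y1,y3,y4,y6) ∈ {(T,F,T,F); (T,T,T,F)} — 2.
  y2=F, y5=T: remaining (y1,y3,y4,y6) ∈ {(F,F,T,F); (F,F,T,T)} — 2.
  y2=F, y5=F: remaining (y1,y3,y4,y6) ∈ {(F,F,F,F); (F,F,F,T); (F,F,T,F); (T,F,F,T)} — 4.
Total: 2 + 2 + 2 + 4 = 10.

10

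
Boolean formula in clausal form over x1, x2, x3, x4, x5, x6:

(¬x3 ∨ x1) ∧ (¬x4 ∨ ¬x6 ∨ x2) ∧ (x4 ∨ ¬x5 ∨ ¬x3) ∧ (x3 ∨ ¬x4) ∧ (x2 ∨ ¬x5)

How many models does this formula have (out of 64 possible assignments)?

Case analysis on x3 and x4:
  x3=1, x4=1: 5 of the 16 assignments to (x1,x2,x5,x6) work.
  x3=1, x4=0: remaining (x1,x2,x5,x6) ∈ {(1,0,0,0); (1,0,0,1); (1,1,0,0); (1,1,0,1)} — 4.
  x3=0, x4=1: a clause becomes empty — 0.
  x3=0, x4=0: x1, x6 free; 3 ways for (x2,x5) × 2^2 = 12.
Total: 5 + 4 + 0 + 12 = 21.

21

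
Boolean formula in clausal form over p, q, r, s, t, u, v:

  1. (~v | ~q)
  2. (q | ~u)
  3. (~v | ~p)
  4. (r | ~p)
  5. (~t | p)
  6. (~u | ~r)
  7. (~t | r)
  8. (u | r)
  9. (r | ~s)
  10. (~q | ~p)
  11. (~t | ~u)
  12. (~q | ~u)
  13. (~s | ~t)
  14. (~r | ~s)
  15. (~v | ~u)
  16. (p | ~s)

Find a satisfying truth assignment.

p=False, q=True, r=True, s=False, t=False, u=False, v=False

s occurs only negated in the remaining clauses — set s = False.
t occurs only negated in the remaining clauses — set t = False.
Branch on p: take p = False.
Try q = True.
  then v is forced to False.
  then u is forced to False.
  then r is forced to True.
Every clause has at least one true literal under this assignment.
Check each clause:
  1. (~v | ~q) — ~v is true.
  2. (~u | q) — q is true.
  3. (~v | ~p) — ~v is true.
  4. (~p | r) — r is true.
  5. (p | ~t) — ~t is true.
  6. (~r | ~u) — ~u is true.
  7. (r | ~t) — r is true.
  8. (u | r) — r is true.
  9. (r | ~s) — r is true.
  10. (~q | ~p) — ~p is true.
  11. (~t | ~u) — ~u is true.
  12. (~q | ~u) — ~u is true.
  13. (~s | ~t) — ~t is true.
  14. (~s | ~r) — ~s is true.
  15. (~v | ~u) — ~v is true.
  16. (~s | p) — ~s is true.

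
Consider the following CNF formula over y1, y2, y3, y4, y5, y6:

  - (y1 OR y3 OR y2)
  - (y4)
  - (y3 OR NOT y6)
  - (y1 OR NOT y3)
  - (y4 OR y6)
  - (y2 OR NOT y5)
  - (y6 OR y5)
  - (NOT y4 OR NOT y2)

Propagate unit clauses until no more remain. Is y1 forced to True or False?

True

(y4) is a unit clause: y4 = True.
(NOT y4 OR NOT y2) with y4 = True leaves only NOT y2, so y2 = False.
(y2 OR NOT y5): since y2 = False, the clause reduces to (NOT y5). y5 = False.
(y6 OR y5): since y5 = False, the clause reduces to (y6). y6 = True.
(y3 OR NOT y6): since y6 = True, the clause reduces to (y3). y3 = True.
(y1 OR NOT y3): since y3 = True, the clause reduces to (y1). y1 = True.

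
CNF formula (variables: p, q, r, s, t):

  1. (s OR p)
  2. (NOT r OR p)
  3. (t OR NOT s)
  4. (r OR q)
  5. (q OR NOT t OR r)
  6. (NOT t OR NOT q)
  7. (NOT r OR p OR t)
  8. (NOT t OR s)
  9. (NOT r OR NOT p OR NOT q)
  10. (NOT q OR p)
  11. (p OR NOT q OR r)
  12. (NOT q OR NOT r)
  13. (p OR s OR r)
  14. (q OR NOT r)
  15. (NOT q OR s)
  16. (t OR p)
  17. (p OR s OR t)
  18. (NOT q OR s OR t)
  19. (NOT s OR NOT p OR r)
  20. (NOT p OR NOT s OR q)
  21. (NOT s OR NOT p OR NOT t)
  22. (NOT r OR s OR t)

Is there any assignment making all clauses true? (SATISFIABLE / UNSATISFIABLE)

p = True:
  q = True:
    propagation gives t=False, s=False; an empty clause results — contradiction.
  q = False:
    propagation gives r=True; an empty clause results — contradiction.
p = False:
  propagation gives s=True, r=False, t=True, q=True; an empty clause results — contradiction.
Every branch closes, so no satisfying assignment exists.

UNSATISFIABLE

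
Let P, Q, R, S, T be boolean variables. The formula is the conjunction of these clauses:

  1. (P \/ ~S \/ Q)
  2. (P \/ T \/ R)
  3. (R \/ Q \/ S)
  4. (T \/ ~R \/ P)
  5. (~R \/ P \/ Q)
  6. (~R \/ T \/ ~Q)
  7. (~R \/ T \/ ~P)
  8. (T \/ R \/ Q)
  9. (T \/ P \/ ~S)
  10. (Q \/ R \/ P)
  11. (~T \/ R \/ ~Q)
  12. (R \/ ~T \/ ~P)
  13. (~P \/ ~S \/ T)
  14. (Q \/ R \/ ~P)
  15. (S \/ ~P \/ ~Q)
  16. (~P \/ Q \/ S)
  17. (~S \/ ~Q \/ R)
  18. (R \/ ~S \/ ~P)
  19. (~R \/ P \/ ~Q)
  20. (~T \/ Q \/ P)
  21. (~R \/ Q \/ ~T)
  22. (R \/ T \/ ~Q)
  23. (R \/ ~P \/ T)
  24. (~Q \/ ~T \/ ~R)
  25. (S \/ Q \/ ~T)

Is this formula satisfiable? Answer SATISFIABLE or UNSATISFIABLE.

UNSATISFIABLE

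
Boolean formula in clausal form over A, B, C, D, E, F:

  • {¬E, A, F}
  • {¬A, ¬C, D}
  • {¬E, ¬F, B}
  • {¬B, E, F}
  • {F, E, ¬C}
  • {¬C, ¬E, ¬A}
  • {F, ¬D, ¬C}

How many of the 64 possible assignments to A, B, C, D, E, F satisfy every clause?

28

Split on E, then F.
  E=1, F=1: D free; 3 ways for (A,B,C) × 2^1 = 6.
  E=1, F=0: remaining (A,B,C,D) ∈ {(1,0,0,0); (1,0,0,1); (1,1,0,0); (1,1,0,1)} — 4.
  E=0, F=1: B free; 7 ways for (A,C,D) × 2^1 = 14.
  E=0, F=0: remaining (A,B,C,D) ∈ {(0,0,0,0); (0,0,0,1); (1,0,0,0); (1,0,0,1)} — 4.
Total: 6 + 4 + 14 + 4 = 28.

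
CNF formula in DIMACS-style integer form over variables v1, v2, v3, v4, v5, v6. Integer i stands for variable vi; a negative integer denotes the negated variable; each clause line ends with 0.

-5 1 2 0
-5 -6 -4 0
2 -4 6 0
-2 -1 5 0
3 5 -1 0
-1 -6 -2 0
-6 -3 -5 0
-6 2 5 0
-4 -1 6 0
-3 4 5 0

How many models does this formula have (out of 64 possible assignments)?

17

Split on v5, then v6.
  v5=T, v6=T: remaining (v1,v2,v3,v4) ∈ {(F,T,F,F); (T,F,F,F)} — 2.
  v5=T, v6=F: v3 free; 4 ways for (v1,v2,v4) × 2^1 = 8.
  v5=F, v6=T: remaining (v1,v2,v3,v4) ∈ {(F,T,F,F); (F,T,F,T); (F,T,T,T)} — 3.
  v5=F, v6=F: remaining (v1,v2,v3,v4) ∈ {(F,F,F,F); (F,T,F,F); (F,T,F,T); (F,T,T,T)} — 4.
Total: 2 + 8 + 3 + 4 = 17.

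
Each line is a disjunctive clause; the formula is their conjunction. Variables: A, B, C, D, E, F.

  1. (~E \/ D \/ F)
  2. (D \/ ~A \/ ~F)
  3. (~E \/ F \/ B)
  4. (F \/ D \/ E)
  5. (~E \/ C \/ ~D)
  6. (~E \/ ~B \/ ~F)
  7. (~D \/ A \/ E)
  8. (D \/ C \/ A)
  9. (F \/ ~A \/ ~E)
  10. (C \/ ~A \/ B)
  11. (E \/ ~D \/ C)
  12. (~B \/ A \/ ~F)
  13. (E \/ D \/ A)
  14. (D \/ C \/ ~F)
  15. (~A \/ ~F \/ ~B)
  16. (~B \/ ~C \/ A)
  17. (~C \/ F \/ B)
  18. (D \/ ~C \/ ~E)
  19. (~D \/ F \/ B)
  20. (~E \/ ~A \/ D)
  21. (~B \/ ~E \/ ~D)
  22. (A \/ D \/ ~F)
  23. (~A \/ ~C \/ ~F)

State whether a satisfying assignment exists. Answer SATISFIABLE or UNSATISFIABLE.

SATISFIABLE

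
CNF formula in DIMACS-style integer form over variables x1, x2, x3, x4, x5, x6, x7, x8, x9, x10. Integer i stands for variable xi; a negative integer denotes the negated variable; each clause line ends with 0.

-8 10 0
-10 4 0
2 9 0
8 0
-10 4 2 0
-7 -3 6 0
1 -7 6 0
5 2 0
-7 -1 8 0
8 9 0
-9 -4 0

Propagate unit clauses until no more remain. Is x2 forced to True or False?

(x8) is a unit clause: x8 = True.
In (x10 OR NOT x8), NOT x8 is now false; x10 must hold, so x10 = True.
(NOT x10 OR x4): since x10 = True, the clause reduces to (x4). x4 = True.
In (NOT x9 OR NOT x4), NOT x4 is now false; NOT x9 must hold, so x9 = False.
In (x2 OR x9), x9 is now false; x2 must hold, so x2 = True.

True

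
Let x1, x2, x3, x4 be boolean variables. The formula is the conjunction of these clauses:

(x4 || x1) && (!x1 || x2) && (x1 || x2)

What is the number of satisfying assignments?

6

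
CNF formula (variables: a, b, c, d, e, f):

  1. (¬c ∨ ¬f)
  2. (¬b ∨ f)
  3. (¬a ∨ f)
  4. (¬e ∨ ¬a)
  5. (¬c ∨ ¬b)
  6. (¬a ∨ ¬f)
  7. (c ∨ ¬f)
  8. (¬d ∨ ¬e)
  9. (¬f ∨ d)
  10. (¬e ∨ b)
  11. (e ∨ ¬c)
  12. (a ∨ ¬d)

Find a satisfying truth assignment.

a=F, b=F, c=F, d=F, e=F, f=F

Check each clause:
  1. (¬f ∨ ¬c) — ¬f is true.
  2. (f ∨ ¬b) — ¬b is true.
  3. (f ∨ ¬a) — ¬a is true.
  4. (¬a ∨ ¬e) — ¬e is true.
  5. (¬b ∨ ¬c) — ¬c is true.
  6. (¬a ∨ ¬f) — ¬f is true.
  7. (¬f ∨ c) — ¬f is true.
  8. (¬e ∨ ¬d) — ¬e is true.
  9. (¬f ∨ d) — ¬f is true.
  10. (b ∨ ¬e) — ¬e is true.
  11. (¬c ∨ e) — ¬c is true.
  12. (¬d ∨ a) — ¬d is true.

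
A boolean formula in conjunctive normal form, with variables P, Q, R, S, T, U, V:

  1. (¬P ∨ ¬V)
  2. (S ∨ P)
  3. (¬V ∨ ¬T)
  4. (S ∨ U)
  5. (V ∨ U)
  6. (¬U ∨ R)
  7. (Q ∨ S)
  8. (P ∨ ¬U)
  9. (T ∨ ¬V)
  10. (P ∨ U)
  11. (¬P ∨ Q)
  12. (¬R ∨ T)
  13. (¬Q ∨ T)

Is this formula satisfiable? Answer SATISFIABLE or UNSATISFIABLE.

Pure literal: S appears only positively; assign S = True.
Branch on P: take P = True.
  then V is forced to False.
  then U is forced to True.
  then R is forced to True.
  then Q is forced to True.
  then T is forced to True.
Every clause has at least one true literal under this assignment.
So P=T  Q=T  R=T  S=T  T=T  U=T  V=F is a satisfying assignment.

SATISFIABLE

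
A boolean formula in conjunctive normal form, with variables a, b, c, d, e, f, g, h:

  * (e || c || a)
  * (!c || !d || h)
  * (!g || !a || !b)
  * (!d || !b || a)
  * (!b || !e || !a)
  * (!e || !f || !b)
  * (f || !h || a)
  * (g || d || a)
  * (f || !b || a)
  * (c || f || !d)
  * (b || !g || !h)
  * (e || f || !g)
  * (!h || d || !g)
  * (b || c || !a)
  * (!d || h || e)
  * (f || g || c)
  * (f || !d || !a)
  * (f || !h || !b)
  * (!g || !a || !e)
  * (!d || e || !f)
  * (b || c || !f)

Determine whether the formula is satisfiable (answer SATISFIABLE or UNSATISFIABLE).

SATISFIABLE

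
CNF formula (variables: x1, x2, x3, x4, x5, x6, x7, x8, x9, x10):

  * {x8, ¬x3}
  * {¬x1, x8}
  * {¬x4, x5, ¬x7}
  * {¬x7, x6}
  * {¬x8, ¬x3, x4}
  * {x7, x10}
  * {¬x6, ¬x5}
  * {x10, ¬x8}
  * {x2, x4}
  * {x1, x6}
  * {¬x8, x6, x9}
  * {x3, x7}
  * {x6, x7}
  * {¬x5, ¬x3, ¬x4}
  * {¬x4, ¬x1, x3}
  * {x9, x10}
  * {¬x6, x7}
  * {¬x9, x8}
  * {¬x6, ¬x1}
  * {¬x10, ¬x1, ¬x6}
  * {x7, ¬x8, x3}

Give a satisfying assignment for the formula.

x1=0, x2=1, x3=0, x4=0, x5=0, x6=1, x7=1, x8=0, x9=0, x10=1

Check each clause:
  1. {¬x3, x8} — ¬x3 is true.
  2. {x8, ¬x1} — ¬x1 is true.
  3. {x5, ¬x7, ¬x4} — ¬x4 is true.
  4. {¬x7, x6} — x6 is true.
  5. {¬x3, ¬x8, x4} — ¬x8 is true.
  6. {x10, x7} — x10 is true.
  7. {¬x5, ¬x6} — ¬x5 is true.
  8. {x10, ¬x8} — ¬x8 is true.
  9. {x4, x2} — x2 is true.
  10. {x1, x6} — x6 is true.
  11. {x6, ¬x8, x9} — ¬x8 is true.
  12. {x7, x3} — x7 is true.
  13. {x6, x7} — x6 is true.
  14. {¬x3, ¬x5, ¬x4} — ¬x5 is true.
  15. {x3, ¬x4, ¬x1} — ¬x4 is true.
  16. {x10, x9} — x10 is true.
  17. {¬x6, x7} — x7 is true.
  18. {x8, ¬x9} — ¬x9 is true.
  19. {¬x1, ¬x6} — ¬x1 is true.
  20. {¬x6, ¬x1, ¬x10} — ¬x1 is true.
  21. {x7, ¬x8, x3} — ¬x8 is true.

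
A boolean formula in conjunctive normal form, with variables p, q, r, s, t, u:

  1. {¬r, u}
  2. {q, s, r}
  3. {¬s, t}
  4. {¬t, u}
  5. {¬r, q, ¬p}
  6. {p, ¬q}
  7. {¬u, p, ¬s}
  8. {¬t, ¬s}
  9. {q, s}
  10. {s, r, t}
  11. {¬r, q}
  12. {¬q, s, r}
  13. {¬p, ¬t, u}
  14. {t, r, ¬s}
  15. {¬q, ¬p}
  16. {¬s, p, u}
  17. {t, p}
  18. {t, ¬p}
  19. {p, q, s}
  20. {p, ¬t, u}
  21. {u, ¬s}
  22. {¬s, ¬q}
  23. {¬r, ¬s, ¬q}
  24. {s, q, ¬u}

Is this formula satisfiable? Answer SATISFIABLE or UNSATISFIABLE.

UNSATISFIABLE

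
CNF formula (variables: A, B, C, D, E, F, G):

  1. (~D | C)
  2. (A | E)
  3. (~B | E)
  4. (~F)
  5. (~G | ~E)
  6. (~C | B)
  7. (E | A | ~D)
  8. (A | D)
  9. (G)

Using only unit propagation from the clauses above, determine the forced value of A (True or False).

True

(~F) stands alone — F = False.
Unit clause (G) sets G = True.
From (~G | ~E) and G = True: E = False.
From (A | E) and E = False: A = True.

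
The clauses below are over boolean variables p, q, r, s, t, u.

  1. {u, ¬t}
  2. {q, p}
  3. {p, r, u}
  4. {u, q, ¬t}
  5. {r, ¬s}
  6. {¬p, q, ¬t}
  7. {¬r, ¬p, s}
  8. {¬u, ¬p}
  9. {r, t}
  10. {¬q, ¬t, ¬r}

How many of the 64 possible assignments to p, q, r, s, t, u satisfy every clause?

Satisfying assignments:
  p=0 q=1 r=0 s=0 t=1 u=1
  p=0 q=1 r=1 s=0 t=0 u=0
  p=0 q=1 r=1 s=0 t=0 u=1
  p=0 q=1 r=1 s=1 t=0 u=0
  p=0 q=1 r=1 s=1 t=0 u=1
  p=1 q=0 r=1 s=1 t=0 u=0
  p=1 q=1 r=1 s=1 t=0 u=0
That's 7 in total.

7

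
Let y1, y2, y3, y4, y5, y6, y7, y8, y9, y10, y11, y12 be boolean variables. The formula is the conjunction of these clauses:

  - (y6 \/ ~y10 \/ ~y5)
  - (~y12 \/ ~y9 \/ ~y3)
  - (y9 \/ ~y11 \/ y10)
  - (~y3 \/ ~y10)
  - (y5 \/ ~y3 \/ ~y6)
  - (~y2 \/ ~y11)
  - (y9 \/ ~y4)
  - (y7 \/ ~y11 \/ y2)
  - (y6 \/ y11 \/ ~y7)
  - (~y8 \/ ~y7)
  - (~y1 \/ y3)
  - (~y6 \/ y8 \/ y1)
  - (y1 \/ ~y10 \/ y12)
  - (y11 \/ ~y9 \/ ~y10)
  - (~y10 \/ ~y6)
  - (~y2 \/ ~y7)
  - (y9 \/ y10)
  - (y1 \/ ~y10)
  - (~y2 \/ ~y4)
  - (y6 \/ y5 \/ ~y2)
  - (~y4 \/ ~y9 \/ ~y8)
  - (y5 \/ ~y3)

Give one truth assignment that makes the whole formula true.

y1 = T, y2 = F, y3 = T, y4 = F, y5 = T, y6 = T, y7 = F, y8 = F, y9 = T, y10 = F, y11 = F, y12 = F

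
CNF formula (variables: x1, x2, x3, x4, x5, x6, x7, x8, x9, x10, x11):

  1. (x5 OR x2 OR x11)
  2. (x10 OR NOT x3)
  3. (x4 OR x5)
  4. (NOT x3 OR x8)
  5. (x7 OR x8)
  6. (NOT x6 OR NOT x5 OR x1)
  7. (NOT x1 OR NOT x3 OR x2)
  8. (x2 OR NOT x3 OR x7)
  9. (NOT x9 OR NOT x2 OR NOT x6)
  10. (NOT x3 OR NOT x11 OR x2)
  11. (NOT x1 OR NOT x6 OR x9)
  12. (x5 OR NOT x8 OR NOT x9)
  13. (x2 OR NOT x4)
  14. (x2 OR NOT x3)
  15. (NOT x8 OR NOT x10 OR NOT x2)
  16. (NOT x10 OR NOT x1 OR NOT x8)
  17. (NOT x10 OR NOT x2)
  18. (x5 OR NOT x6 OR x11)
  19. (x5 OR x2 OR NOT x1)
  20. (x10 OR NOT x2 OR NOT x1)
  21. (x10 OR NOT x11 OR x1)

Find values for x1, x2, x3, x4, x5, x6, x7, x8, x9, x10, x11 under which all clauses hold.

x1=False, x2=True, x3=False, x4=True, x5=True, x6=False, x7=True, x8=True, x9=True, x10=False, x11=False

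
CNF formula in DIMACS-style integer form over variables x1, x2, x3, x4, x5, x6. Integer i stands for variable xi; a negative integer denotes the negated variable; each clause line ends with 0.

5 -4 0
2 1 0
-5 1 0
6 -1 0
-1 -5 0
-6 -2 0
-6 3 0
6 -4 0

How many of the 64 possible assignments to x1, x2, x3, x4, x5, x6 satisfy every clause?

3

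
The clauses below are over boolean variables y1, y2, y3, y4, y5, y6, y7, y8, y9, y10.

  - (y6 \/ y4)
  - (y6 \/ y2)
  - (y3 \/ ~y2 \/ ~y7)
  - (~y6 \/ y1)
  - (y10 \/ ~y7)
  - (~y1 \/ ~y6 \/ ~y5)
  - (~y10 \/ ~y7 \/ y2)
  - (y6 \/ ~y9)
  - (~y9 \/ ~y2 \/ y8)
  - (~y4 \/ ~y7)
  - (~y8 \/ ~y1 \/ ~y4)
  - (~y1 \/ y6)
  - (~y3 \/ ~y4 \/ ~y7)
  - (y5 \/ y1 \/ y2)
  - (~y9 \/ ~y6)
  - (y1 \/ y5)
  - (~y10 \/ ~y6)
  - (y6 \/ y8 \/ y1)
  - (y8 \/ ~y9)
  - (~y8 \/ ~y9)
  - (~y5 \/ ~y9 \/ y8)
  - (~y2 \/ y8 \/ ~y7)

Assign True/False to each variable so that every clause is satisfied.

y7 occurs only negated in the remaining clauses — set y7 = False.
y9 occurs only negated in the remaining clauses — set y9 = False.
Set y1 = True and propagate.
  then y6 is forced to True.
  then y5 is forced to False.
  then y10 is forced to False.
For the remaining variables, y2 = True, y3 = False, y4 = True, y8 = False works.

y1=T, y2=T, y3=F, y4=T, y5=F, y6=T, y7=F, y8=F, y9=F, y10=F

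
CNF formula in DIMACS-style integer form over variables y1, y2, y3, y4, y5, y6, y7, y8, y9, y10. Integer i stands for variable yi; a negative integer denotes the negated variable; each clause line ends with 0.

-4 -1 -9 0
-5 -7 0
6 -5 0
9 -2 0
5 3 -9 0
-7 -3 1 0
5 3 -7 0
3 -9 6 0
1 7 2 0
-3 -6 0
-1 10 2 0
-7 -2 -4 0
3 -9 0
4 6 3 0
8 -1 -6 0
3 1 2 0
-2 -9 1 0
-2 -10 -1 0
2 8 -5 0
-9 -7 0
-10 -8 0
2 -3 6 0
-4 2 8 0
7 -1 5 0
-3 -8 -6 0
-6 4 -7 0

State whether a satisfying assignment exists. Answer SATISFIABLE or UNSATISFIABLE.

UNSATISFIABLE

y2 = True:
  propagation gives y9=True, y3=True, y6=False, y5=False; an empty clause results — contradiction.
y2 = False:
  y3 = True:
    propagation gives y6=False; an empty clause results — contradiction.
  y3 = False:
    propagation gives y9=False, y1=True, y10=True, y8=False; an empty clause results — contradiction.
Every branch closes, so no satisfying assignment exists.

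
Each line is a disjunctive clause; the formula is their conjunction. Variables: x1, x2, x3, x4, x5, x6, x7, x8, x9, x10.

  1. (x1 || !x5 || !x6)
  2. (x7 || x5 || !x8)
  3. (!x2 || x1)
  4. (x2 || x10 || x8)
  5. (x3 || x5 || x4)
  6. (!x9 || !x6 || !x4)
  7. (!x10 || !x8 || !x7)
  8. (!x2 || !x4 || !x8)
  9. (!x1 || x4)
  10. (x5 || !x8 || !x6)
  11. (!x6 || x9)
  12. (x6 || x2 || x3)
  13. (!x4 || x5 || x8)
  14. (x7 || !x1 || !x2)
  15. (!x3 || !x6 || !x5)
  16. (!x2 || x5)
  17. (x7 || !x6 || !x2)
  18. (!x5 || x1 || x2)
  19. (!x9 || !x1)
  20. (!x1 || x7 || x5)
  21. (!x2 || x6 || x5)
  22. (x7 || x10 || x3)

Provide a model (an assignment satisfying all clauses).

x1=False, x2=False, x3=True, x4=False, x5=False, x6=False, x7=False, x8=False, x9=True, x10=True

Branch on x1: take x1 = False.
  then x2 is forced to False.
  then x5 is forced to False.
Try x3 = True.
Branch on x4: take x4 = False.
The remaining clauses are satisfied by x6 = False, x7 = False, x8 = False, x9 = True, x10 = True.
Check each clause:
  1. (!x5 || !x6 || x1) — !x6 is true.
  2. (x5 || !x8 || x7) — !x8 is true.
  3. (x1 || !x2) — !x2 is true.
  4. (x2 || x8 || x10) — x10 is true.
  5. (x4 || x5 || x3) — x3 is true.
  6. (!x4 || !x9 || !x6) — !x6 is true.
  7. (!x10 || !x7 || !x8) — !x8 is true.
  8. (!x8 || !x4 || !x2) — !x8 is true.
  9. (x4 || !x1) — !x1 is true.
  10. (!x8 || !x6 || x5) — !x8 is true.
  11. (!x6 || x9) — x9 is true.
  12. (x3 || x6 || x2) — x3 is true.
  13. (!x4 || x8 || x5) — !x4 is true.
  14. (!x1 || !x2 || x7) — !x2 is true.
  15. (!x6 || !x3 || !x5) — !x6 is true.
  16. (!x2 || x5) — !x2 is true.
  17. (x7 || !x6 || !x2) — !x6 is true.
  18. (x2 || x1 || !x5) — !x5 is true.
  19. (!x9 || !x1) — !x1 is true.
  20. (!x1 || x5 || x7) — !x1 is true.
  21. (x5 || x6 || !x2) — !x2 is true.
  22. (x7 || x10 || x3) — x10 is true.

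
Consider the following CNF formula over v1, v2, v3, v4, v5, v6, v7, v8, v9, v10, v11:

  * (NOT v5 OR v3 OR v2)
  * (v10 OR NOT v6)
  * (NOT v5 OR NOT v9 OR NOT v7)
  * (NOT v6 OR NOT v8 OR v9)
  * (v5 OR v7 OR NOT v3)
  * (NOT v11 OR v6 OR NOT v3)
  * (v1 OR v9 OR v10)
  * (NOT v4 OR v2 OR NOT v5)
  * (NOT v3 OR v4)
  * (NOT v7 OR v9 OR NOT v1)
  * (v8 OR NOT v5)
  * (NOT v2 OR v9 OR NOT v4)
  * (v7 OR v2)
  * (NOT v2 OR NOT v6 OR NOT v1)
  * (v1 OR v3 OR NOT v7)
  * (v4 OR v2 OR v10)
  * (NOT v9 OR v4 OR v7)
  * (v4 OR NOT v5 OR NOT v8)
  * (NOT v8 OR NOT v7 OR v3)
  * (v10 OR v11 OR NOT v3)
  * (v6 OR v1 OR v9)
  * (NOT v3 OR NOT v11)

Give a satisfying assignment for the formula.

v1=False, v2=True, v3=False, v4=True, v5=False, v6=True, v7=False, v8=False, v9=True, v10=True, v11=False

v10 occurs only positively in the remaining clauses — set v10 = True.
Branch on v1: take v1 = False.
Set v2 = True and propagate.
The remaining clauses are satisfied by v3 = False, v4 = True, v5 = False, v6 = True, v7 = False, v8 = False, v9 = True, v11 = False.
Check each clause:
  1. (v3 OR v2 OR NOT v5) — v2 is true.
  2. (NOT v6 OR v10) — v10 is true.
  3. (NOT v5 OR NOT v7 OR NOT v9) — NOT v7 is true.
  4. (NOT v6 OR NOT v8 OR v9) — NOT v8 is true.
  5. (v7 OR NOT v3 OR v5) — NOT v3 is true.
  6. (NOT v3 OR v6 OR NOT v11) — NOT v11 is true.
  7. (v9 OR v10 OR v1) — v10 is true.
  8. (NOT v4 OR v2 OR NOT v5) — v2 is true.
  9. (v4 OR NOT v3) — v4 is true.
  10. (NOT v7 OR NOT v1 OR v9) — v9 is true.
  11. (v8 OR NOT v5) — NOT v5 is true.
  12. (NOT v2 OR v9 OR NOT v4) — v9 is true.
  13. (v2 OR v7) — v2 is true.
  14. (NOT v6 OR NOT v1 OR NOT v2) — NOT v1 is true.
  15. (NOT v7 OR v1 OR v3) — NOT v7 is true.
  16. (v4 OR v10 OR v2) — v10 is true.
  17. (v7 OR NOT v9 OR v4) — v4 is true.
  18. (v4 OR NOT v8 OR NOT v5) — NOT v8 is true.
  19. (NOT v7 OR v3 OR NOT v8) — NOT v8 is true.
  20. (NOT v3 OR v11 OR v10) — v10 is true.
  21. (v6 OR v9 OR v1) — v6 is true.
  22. (NOT v3 OR NOT v11) — NOT v11 is true.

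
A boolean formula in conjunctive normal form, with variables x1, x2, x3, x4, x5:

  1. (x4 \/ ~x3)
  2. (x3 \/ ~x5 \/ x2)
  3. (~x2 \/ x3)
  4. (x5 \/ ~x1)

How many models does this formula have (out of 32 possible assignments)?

Split on x3, then x2.
  x3=T, x2=T: remaining (x1,x4,x5) ∈ {(F,T,F); (F,T,T); (T,T,T)} — 3.
  x3=T, x2=F: remaining (x1,x4,x5) ∈ {(F,T,F); (F,T,T); (T,T,T)} — 3.
  x3=F, x2=T: a clause becomes empty — 0.
  x3=F, x2=F: remaining (x1,x4,x5) ∈ {(F,F,F); (F,T,F)} — 2.
Total: 3 + 3 + 0 + 2 = 8.

8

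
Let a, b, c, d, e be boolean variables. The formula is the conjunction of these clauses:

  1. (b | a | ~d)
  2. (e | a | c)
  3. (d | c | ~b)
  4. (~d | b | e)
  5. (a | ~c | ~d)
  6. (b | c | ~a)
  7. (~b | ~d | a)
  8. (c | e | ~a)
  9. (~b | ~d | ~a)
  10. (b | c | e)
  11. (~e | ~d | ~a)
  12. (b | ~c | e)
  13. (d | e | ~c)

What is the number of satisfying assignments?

5

Satisfying assignments:
  a=0 b=0 c=0 d=0 e=1
  a=0 b=0 c=1 d=0 e=1
  a=0 b=1 c=1 d=0 e=1
  a=1 b=0 c=1 d=0 e=1
  a=1 b=1 c=1 d=0 e=1
Count: 5.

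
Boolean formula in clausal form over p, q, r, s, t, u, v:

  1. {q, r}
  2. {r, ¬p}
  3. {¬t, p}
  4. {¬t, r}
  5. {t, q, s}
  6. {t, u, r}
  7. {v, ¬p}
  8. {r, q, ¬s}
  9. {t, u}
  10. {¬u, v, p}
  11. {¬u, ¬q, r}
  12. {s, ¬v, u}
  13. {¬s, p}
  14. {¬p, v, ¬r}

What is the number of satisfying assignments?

Split on r, then p.
  r=1, p=1: 9 of the 32 assignments to (q,s,t,u,v) work.
  r=1, p=0: remaining (q,s,t,u,v) ∈ {(1,0,0,1,1)} — 1.
  r=0, p=1: a clause becomes empty — 0.
  r=0, p=0: a clause becomes empty — 0.
Total: 9 + 1 + 0 + 0 = 10.

10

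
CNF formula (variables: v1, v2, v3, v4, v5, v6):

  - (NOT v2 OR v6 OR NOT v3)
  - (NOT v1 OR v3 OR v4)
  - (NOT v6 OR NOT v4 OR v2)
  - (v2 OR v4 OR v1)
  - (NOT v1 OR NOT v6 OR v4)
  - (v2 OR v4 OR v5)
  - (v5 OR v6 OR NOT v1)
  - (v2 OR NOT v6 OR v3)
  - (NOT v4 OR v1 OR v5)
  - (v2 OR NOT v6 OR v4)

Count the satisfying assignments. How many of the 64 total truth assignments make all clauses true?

Split on v4, then v2.
  v4=T, v2=T: 8 of the 16 assignments to (v1,v3,v5,v6) work.
  v4=T, v2=F: remaining (v1,v3,v5,v6) ∈ {(F,F,T,F); (F,T,T,F); (T,F,T,F); (T,T,T,F)} — 4.
  v4=F, v2=T: v5 free; 3 ways for (v1,v3,v6) × 2^1 = 6.
  v4=F, v2=F: remaining (v1,v3,v5,v6) ∈ {(T,T,T,F)} — 1.
Total: 8 + 4 + 6 + 1 = 19.

19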